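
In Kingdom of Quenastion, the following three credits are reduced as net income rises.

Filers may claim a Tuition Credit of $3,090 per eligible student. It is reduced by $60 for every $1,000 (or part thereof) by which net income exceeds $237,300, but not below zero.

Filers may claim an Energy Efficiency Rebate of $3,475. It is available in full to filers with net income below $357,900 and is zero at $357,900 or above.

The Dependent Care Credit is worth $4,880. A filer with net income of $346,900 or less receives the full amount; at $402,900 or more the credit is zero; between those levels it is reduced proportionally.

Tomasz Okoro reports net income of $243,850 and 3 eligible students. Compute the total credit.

$17,205

Tuition Credit: base = 3 × $3,090 = $9,270. income exceeds $237,300 by $6,550, which is 7 full-or-partial $1,000 increments; reduction = 7 × $60 = $420, leaving $8,850.
Energy Efficiency Rebate: $243,850 is below the $357,900 cutoff, so the full $3,475 applies.
Dependent Care Credit: $243,850 is at or below the $346,900 threshold, so the full $4,880 applies.
Total: $8,850 + $3,475 + $4,880 = $17,205.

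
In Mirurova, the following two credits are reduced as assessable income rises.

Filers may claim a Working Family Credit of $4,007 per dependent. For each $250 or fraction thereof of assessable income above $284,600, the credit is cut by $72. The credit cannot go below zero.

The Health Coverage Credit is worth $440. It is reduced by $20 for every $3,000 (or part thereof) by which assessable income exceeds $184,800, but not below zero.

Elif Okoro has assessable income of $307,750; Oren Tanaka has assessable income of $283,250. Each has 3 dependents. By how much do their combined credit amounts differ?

Elif ($307,750): Working Family Credit: base = 3 × $4,007 = $12,021. income exceeds $284,600 by $23,150, which is 93 full-or-partial $250 increments; reduction = 93 × $72 = $6,696, leaving $5,325. Health Coverage Credit: income exceeds $184,800 by $122,950 → 41 increments × $20 = $820 ≥ base, so the credit is $0. total $5,325 + $0 = $5,325
Oren ($283,250): Working Family Credit: base = 3 × $4,007 = $12,021. $283,250 is at or below the $284,600 threshold, so the full $12,021 applies. Health Coverage Credit: income exceeds $184,800 by $98,450 → 33 increments × $20 = $660 ≥ base, so the credit is $0. total $12,021 + $0 = $12,021
Difference: |$5,325 − $12,021| = $6,696.

$6,696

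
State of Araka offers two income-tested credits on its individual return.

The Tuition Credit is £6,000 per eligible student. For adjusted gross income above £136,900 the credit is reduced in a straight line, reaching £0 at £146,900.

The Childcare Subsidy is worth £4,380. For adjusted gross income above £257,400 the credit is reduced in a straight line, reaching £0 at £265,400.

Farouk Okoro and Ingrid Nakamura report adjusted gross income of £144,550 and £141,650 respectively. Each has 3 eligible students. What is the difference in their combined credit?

Farouk (£144,550): Tuition Credit: base = 3 × £6,000 = £18,000. £144,550 is £7,650 into a £10,000 phase-out range, leaving 2,350/10,000 of the credit: £18,000 × 2,350/10,000 = £4,230. Childcare Subsidy: £144,550 is at or below the £257,400 threshold, so the full £4,380 applies. total £4,230 + £4,380 = £8,610
Ingrid (£141,650): Tuition Credit: base = 3 × £6,000 = £18,000. £141,650 is £4,750 into a £10,000 phase-out range, leaving 5,250/10,000 of the credit: £18,000 × 5,250/10,000 = £9,450. Childcare Subsidy: £141,650 is at or below the £257,400 threshold, so the full £4,380 applies. total £9,450 + £4,380 = £13,830
Difference: |£8,610 − £13,830| = £5,220.

£5,220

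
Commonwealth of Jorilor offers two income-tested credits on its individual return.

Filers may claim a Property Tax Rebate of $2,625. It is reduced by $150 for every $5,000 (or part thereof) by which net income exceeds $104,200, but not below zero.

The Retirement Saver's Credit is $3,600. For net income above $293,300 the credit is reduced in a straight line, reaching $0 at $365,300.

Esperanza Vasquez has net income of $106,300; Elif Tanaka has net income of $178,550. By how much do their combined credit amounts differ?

Esperanza ($106,300): Property Tax Rebate: income exceeds $104,200 by $2,100, which is 1 full-or-partial $5,000 increment; reduction = 1 × $150 = $150, leaving $2,475. Retirement Saver's Credit: $106,300 is at or below the $293,300 threshold, so the full $3,600 applies. total $2,475 + $3,600 = $6,075
Elif ($178,550): Property Tax Rebate: income exceeds $104,200 by $74,350, which is 15 full-or-partial $5,000 increments; reduction = 15 × $150 = $2,250, leaving $375. Retirement Saver's Credit: $178,550 is at or below the $293,300 threshold, so the full $3,600 applies. total $375 + $3,600 = $3,975
Difference: |$6,075 − $3,975| = $2,100.

$2,100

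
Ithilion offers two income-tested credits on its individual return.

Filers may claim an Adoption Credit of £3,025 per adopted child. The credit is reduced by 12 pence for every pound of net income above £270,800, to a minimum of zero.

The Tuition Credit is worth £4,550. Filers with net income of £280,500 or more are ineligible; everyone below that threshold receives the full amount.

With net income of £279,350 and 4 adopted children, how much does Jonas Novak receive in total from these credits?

Adoption Credit: base = 4 × £3,025 = £12,100. 12% of the £8,550 excess over £270,800 is £1,026; credit = £12,100 − £1,026 = £11,074.
Tuition Credit: £279,350 is below the £280,500 cutoff, so the full £4,550 applies.
Total: £11,074 + £4,550 = £15,624.

£15,624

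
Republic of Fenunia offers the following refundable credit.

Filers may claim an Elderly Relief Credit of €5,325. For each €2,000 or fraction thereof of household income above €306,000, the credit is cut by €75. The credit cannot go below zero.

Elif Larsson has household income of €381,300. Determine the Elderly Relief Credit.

Elderly Relief Credit: income exceeds €306,000 by €75,300, which is 38 full-or-partial €2,000 increments; reduction = 38 × €75 = €2,850, leaving €2,475.

€2,475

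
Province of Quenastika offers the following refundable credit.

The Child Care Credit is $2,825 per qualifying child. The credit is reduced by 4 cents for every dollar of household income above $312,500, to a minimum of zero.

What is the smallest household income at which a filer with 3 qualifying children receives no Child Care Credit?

$524,375

Full credit = 3 × $2,825 = $8,475.
The credit falls by 4% of each dollar above $312,500, so it reaches zero when the excess is $8,475 / 4% = $211,875: income = $312,500 + $211,875 = $524,375.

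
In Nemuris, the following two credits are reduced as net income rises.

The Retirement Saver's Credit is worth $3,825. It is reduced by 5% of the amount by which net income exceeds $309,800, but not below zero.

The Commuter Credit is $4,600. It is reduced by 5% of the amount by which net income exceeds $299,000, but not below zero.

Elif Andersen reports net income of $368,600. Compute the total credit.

Retirement Saver's Credit: 5% of the $58,800 excess over $309,800 is $2,940; credit = $3,825 − $2,940 = $885.
Commuter Credit: 5% of the $69,600 excess over $299,000 is $3,480; credit = $4,600 − $3,480 = $1,120.
Total: $885 + $1,120 = $2,005.

$2,005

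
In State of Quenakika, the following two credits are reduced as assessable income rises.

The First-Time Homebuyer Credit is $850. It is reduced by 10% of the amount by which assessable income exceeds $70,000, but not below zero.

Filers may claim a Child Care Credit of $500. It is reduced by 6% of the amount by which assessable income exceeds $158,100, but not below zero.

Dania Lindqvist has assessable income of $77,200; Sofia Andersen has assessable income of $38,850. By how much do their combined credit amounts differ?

$720

Dania ($77,200): First-Time Homebuyer Credit: 10% of the $7,200 excess over $70,000 is $720; credit = $850 − $720 = $130. Child Care Credit: $77,200 is at or below the $158,100 threshold, so the full $500 applies. total $130 + $500 = $630
Sofia ($38,850): First-Time Homebuyer Credit: $38,850 is at or below the $70,000 threshold, so the full $850 applies. Child Care Credit: $38,850 is at or below the $158,100 threshold, so the full $500 applies. total $850 + $500 = $1,350
Difference: |$630 − $1,350| = $720.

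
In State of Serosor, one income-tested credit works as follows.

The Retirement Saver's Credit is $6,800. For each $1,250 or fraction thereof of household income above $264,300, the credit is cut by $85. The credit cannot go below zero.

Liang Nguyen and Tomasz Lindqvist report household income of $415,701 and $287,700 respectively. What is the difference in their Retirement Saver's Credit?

$5,185

Liang ($415,701): Retirement Saver's Credit: income exceeds $264,300 by $151,401 → 122 increments × $85 = $10,370 ≥ base, so the credit is $0.
Tomasz ($287,700): Retirement Saver's Credit: income exceeds $264,300 by $23,400, which is 19 full-or-partial $1,250 increments; reduction = 19 × $85 = $1,615, leaving $5,185.
Difference: |$0 − $5,185| = $5,185.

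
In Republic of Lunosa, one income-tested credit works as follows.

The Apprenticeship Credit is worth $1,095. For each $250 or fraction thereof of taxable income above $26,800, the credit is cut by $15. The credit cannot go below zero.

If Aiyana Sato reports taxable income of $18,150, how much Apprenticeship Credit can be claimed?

Apprenticeship Credit: $18,150 is at or below the $26,800 threshold, so the full $1,095 applies.

$1,095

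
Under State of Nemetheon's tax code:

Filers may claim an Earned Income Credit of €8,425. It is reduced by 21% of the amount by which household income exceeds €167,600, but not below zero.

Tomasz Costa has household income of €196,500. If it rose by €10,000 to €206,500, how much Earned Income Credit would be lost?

€2,100

At €196,500 — 21% of the €28,900 excess over €167,600 is €6,069; credit = €8,425 − €6,069 = €2,356.
At €206,500 — 21% of the €38,900 excess over €167,600 is €8,169; credit = €8,425 − €8,169 = €256.
Lost: €2,356 − €256 = €2,100.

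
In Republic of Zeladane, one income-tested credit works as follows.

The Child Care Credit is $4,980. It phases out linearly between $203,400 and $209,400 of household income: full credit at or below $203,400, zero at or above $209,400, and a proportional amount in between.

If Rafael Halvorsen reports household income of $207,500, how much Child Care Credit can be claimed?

Child Care Credit: $207,500 is $4,100 into a $6,000 phase-out range, leaving 1,900/6,000 of the credit: $4,980 × 1,900/6,000 = $1,577.

$1,577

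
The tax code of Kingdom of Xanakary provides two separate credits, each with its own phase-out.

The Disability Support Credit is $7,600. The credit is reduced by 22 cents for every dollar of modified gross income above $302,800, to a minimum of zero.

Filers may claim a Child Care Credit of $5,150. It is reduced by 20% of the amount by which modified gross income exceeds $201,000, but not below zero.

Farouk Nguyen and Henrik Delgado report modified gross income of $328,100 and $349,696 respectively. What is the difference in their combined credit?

$2,034

Farouk ($328,100): Disability Support Credit: 22% of the $25,300 excess over $302,800 is $5,566; credit = $7,600 − $5,566 = $2,034. Child Care Credit: 20% of the $127,100 excess over $201,000 is $25,420 ≥ base, so the credit is $0. total $2,034 + $0 = $2,034
Henrik ($349,696): Disability Support Credit: 22% of the $46,896 excess over $302,800 is $10,317.12 ≥ base, so the credit is $0. Child Care Credit: 20% of the $148,696 excess over $201,000 is $29,739.20 ≥ base, so the credit is $0. total $0 + $0 = $0
Difference: |$2,034 − $0| = $2,034.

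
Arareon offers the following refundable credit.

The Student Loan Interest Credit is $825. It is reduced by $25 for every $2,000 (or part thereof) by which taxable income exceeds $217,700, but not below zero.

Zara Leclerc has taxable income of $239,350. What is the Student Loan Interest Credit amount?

$550

Student Loan Interest Credit: income exceeds $217,700 by $21,650, which is 11 full-or-partial $2,000 increments; reduction = 11 × $25 = $275, leaving $550.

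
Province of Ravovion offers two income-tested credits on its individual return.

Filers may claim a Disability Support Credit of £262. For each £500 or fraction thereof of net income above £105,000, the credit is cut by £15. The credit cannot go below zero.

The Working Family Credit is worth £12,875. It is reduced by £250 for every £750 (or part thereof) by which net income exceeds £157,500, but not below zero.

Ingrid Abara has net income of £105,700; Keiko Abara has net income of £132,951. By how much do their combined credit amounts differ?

Ingrid (£105,700): Disability Support Credit: income exceeds £105,000 by £700, which is 2 full-or-partial £500 increments; reduction = 2 × £15 = £30, leaving £232. Working Family Credit: £105,700 is at or below the £157,500 threshold, so the full £12,875 applies. total £232 + £12,875 = £13,107
Keiko (£132,951): Disability Support Credit: income exceeds £105,000 by £27,951 → 56 increments × £15 = £840 ≥ base, so the credit is £0. Working Family Credit: £132,951 is at or below the £157,500 threshold, so the full £12,875 applies. total £0 + £12,875 = £12,875
Difference: |£13,107 − £12,875| = £232.

£232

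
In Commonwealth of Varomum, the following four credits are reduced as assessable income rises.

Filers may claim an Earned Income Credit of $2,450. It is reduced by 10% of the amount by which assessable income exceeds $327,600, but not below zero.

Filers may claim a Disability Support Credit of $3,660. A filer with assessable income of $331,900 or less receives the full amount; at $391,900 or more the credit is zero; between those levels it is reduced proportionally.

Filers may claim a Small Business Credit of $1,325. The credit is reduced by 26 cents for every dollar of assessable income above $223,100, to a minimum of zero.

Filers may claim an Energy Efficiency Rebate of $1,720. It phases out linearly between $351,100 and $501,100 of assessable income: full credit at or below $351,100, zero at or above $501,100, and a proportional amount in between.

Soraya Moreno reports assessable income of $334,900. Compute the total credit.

Earned Income Credit: 10% of the $7,300 excess over $327,600 is $730; credit = $2,450 − $730 = $1,720.
Disability Support Credit: $334,900 is $3,000 into a $60,000 phase-out range, leaving 57,000/60,000 of the credit: $3,660 × 57,000/60,000 = $3,477.
Small Business Credit: 26% of the $111,800 excess over $223,100 is $29,068 ≥ base, so the credit is $0.
Energy Efficiency Rebate: $334,900 is at or below the $351,100 threshold, so the full $1,720 applies.
Total: $1,720 + $3,477 + $0 + $1,720 = $6,917.

$6,917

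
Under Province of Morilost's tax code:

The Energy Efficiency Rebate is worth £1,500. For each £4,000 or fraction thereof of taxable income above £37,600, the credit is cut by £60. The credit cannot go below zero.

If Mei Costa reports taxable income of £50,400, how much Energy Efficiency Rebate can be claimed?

Energy Efficiency Rebate: income exceeds £37,600 by £12,800, which is 4 full-or-partial £4,000 increments; reduction = 4 × £60 = £240, leaving £1,260.

£1,260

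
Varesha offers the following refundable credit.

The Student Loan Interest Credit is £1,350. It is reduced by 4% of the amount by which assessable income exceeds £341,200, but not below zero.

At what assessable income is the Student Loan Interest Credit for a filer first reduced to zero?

The credit falls by 4% of each pound above £341,200, so it reaches zero when the excess is £1,350 / 4% = £33,750: income = £341,200 + £33,750 = £374,950.

£374,950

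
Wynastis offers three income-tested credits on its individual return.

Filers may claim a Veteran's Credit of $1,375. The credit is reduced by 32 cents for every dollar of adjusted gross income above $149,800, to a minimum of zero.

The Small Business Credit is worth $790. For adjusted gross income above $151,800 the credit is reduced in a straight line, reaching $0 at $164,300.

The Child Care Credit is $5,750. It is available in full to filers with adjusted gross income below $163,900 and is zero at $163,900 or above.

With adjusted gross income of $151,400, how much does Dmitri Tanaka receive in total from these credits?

Veteran's Credit: 32% of the $1,600 excess over $149,800 is $512; credit = $1,375 − $512 = $863.
Small Business Credit: $151,400 is at or below the $151,800 threshold, so the full $790 applies.
Child Care Credit: $151,400 is below the $163,900 cutoff, so the full $5,750 applies.
Total: $863 + $790 + $5,750 = $7,403.

$7,403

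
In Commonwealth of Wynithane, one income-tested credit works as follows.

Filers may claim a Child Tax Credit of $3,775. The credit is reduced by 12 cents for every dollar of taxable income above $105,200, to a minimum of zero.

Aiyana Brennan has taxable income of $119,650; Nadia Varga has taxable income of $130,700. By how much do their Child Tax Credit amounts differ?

$1,326

Aiyana ($119,650): Child Tax Credit: 12% of the $14,450 excess over $105,200 is $1,734; credit = $3,775 − $1,734 = $2,041.
Nadia ($130,700): Child Tax Credit: 12% of the $25,500 excess over $105,200 is $3,060; credit = $3,775 − $3,060 = $715.
Difference: |$2,041 − $715| = $1,326.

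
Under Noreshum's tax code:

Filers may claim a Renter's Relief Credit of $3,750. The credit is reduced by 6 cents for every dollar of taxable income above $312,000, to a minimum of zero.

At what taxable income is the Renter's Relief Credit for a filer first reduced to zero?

$374,500

The credit falls by 6% of each dollar above $312,000, so it reaches zero when the excess is $3,750 / 6% = $62,500: income = $312,000 + $62,500 = $374,500.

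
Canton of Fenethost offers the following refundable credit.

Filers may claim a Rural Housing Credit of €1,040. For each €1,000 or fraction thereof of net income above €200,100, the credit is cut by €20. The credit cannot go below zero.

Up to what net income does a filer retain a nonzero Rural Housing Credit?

€251,100

After 51 increments the reduction is 51 × €20 = €1,020, leaving €20; one more increment wipes it out. Increment 51 ends at excess 51 × €1,000 = €51,000, so the highest qualifying income is €200,100 + €51,000 = €251,100.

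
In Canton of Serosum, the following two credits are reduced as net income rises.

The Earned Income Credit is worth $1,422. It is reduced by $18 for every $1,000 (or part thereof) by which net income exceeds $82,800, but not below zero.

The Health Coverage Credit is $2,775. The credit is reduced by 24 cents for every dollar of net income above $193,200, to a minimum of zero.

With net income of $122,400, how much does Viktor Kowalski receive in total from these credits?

$3,477

Earned Income Credit: income exceeds $82,800 by $39,600, which is 40 full-or-partial $1,000 increments; reduction = 40 × $18 = $720, leaving $702.
Health Coverage Credit: $122,400 is at or below the $193,200 threshold, so the full $2,775 applies.
Total: $702 + $2,775 = $3,477.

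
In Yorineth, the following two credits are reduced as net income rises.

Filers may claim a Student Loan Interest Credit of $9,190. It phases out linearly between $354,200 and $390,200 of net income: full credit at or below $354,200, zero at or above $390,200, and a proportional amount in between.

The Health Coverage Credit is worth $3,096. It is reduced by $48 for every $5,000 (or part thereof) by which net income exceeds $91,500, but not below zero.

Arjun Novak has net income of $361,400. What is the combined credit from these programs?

Student Loan Interest Credit: $361,400 is $7,200 into a $36,000 phase-out range, leaving 28,800/36,000 of the credit: $9,190 × 28,800/36,000 = $7,352.
Health Coverage Credit: income exceeds $91,500 by $269,900, which is 54 full-or-partial $5,000 increments; reduction = 54 × $48 = $2,592, leaving $504.
Total: $7,352 + $504 = $7,856.

$7,856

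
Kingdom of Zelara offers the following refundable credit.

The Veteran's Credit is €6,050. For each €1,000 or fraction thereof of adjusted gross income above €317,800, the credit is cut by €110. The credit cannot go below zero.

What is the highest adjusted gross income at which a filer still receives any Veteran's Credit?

€371,800

After 54 increments the reduction is 54 × €110 = €5,940, leaving €110; one more increment wipes it out. Increment 54 ends at excess 54 × €1,000 = €54,000, so the highest qualifying income is €317,800 + €54,000 = €371,800.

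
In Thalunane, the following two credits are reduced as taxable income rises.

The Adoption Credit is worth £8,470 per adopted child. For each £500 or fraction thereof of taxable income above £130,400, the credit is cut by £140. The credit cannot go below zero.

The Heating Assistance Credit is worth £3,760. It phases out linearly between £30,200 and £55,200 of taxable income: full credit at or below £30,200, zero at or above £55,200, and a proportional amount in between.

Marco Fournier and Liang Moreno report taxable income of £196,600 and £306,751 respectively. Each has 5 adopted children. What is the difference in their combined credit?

Marco (£196,600): Adoption Credit: base = 5 × £8,470 = £42,350. income exceeds £130,400 by £66,200, which is 133 full-or-partial £500 increments; reduction = 133 × £140 = £18,620, leaving £23,730. Heating Assistance Credit: £196,600 is at or above £55,200, so the credit is £0. total £23,730 + £0 = £23,730
Liang (£306,751): Adoption Credit: base = 5 × £8,470 = £42,350. income exceeds £130,400 by £176,351 → 353 increments × £140 = £49,420 ≥ base, so the credit is £0. Heating Assistance Credit: £306,751 is at or above £55,200, so the credit is £0. total £0 + £0 = £0
Difference: |£23,730 − £0| = £23,730.

£23,730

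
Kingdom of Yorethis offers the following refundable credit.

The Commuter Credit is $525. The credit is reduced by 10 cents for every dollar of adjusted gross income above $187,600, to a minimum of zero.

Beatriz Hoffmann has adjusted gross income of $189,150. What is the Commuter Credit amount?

$370

Commuter Credit: 10% of the $1,550 excess over $187,600 is $155; credit = $525 − $155 = $370.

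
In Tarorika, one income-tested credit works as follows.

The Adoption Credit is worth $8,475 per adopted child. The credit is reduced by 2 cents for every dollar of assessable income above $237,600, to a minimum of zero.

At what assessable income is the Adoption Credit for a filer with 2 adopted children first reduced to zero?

$1,085,100

Full credit = 2 × $8,475 = $16,950.
The credit falls by 2% of each dollar above $237,600, so it reaches zero when the excess is $16,950 / 2% = $847,500: income = $237,600 + $847,500 = $1,085,100.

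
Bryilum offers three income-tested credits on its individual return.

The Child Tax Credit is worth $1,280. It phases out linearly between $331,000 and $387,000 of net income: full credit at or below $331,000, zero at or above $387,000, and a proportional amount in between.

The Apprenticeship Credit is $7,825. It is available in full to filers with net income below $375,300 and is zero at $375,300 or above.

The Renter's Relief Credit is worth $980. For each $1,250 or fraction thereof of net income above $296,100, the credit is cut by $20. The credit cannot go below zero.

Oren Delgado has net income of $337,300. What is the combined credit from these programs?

Child Tax Credit: $337,300 is $6,300 into a $56,000 phase-out range, leaving 49,700/56,000 of the credit: $1,280 × 49,700/56,000 = $1,136.
Apprenticeship Credit: $337,300 is below the $375,300 cutoff, so the full $7,825 applies.
Renter's Relief Credit: income exceeds $296,100 by $41,200, which is 33 full-or-partial $1,250 increments; reduction = 33 × $20 = $660, leaving $320.
Total: $1,136 + $7,825 + $320 = $9,281.

$9,281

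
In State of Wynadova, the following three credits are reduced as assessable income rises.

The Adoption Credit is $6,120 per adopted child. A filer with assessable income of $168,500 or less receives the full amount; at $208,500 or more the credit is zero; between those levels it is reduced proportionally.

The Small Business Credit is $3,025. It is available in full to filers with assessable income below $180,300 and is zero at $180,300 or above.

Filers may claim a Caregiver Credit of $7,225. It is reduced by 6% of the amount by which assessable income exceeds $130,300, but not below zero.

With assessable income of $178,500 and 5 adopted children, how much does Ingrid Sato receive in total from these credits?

Adoption Credit: base = 5 × $6,120 = $30,600. $178,500 is $10,000 into a $40,000 phase-out range, leaving 30,000/40,000 of the credit: $30,600 × 30,000/40,000 = $22,950.
Small Business Credit: $178,500 is below the $180,300 cutoff, so the full $3,025 applies.
Caregiver Credit: 6% of the $48,200 excess over $130,300 is $2,892; credit = $7,225 − $2,892 = $4,333.
Total: $22,950 + $3,025 + $4,333 = $30,308.

$30,308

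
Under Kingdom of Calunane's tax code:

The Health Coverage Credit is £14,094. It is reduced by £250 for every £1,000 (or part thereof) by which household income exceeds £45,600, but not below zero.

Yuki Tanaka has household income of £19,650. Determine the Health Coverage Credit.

£14,094

Health Coverage Credit: £19,650 is at or below the £45,600 threshold, so the full £14,094 applies.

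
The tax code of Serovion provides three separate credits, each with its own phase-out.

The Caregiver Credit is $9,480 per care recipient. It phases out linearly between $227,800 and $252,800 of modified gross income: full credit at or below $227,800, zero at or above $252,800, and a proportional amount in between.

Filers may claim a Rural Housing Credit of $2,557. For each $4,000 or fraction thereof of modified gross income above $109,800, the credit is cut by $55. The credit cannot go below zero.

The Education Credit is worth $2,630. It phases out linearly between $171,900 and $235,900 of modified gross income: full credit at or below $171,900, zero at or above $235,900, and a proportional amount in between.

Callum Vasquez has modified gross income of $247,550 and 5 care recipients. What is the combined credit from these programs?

Caregiver Credit: base = 5 × $9,480 = $47,400. $247,550 is $19,750 into a $25,000 phase-out range, leaving 5,250/25,000 of the credit: $47,400 × 5,250/25,000 = $9,954.
Rural Housing Credit: income exceeds $109,800 by $137,750, which is 35 full-or-partial $4,000 increments; reduction = 35 × $55 = $1,925, leaving $632.
Education Credit: $247,550 is at or above $235,900, so the credit is $0.
Total: $9,954 + $632 + $0 = $10,586.

$10,586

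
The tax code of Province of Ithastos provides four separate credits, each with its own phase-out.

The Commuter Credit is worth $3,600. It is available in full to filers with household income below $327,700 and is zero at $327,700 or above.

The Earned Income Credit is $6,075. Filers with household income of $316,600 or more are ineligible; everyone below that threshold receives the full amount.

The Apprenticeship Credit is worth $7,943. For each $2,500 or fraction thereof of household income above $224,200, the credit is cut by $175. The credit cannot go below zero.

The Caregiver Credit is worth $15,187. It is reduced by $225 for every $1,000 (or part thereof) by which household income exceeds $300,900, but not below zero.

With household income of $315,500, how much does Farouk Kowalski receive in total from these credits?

Commuter Credit: $315,500 is below the $327,700 cutoff, so the full $3,600 applies.
Earned Income Credit: $315,500 is below the $316,600 cutoff, so the full $6,075 applies.
Apprenticeship Credit: income exceeds $224,200 by $91,300, which is 37 full-or-partial $2,500 increments; reduction = 37 × $175 = $6,475, leaving $1,468.
Caregiver Credit: income exceeds $300,900 by $14,600, which is 15 full-or-partial $1,000 increments; reduction = 15 × $225 = $3,375, leaving $11,812.
Total: $3,600 + $6,075 + $1,468 + $11,812 = $22,955.

$22,955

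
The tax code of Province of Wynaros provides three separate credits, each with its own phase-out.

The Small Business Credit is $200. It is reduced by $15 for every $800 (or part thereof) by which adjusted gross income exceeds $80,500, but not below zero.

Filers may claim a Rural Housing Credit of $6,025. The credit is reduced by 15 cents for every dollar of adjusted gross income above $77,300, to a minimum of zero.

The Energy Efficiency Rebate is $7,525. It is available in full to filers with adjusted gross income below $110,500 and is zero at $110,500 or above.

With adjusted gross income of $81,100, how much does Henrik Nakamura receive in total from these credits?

Small Business Credit: income exceeds $80,500 by $600, which is 1 full-or-partial $800 increment; reduction = 1 × $15 = $15, leaving $185.
Rural Housing Credit: 15% of the $3,800 excess over $77,300 is $570; credit = $6,025 − $570 = $5,455.
Energy Efficiency Rebate: $81,100 is below the $110,500 cutoff, so the full $7,525 applies.
Total: $185 + $5,455 + $7,525 = $13,165.

$13,165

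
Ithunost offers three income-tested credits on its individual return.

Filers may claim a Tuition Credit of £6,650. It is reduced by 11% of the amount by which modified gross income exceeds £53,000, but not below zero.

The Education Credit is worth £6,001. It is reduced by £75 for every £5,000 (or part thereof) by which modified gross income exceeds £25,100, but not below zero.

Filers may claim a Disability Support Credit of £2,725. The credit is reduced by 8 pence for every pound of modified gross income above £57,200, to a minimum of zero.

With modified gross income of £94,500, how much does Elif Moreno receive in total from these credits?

Tuition Credit: 11% of the £41,500 excess over £53,000 is £4,565; credit = £6,650 − £4,565 = £2,085.
Education Credit: income exceeds £25,100 by £69,400, which is 14 full-or-partial £5,000 increments; reduction = 14 × £75 = £1,050, leaving £4,951.
Disability Support Credit: 8% of the £37,300 excess over £57,200 is £2,984 ≥ base, so the credit is £0.
Total: £2,085 + £4,951 + £0 = £7,036.

£7,036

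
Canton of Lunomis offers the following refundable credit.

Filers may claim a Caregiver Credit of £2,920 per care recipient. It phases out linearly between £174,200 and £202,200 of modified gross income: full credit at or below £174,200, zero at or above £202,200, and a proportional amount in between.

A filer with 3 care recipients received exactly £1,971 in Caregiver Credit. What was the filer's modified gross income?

Full credit = 3 × £2,920 = £8,760.
£1,971 is 1,971/8,760 of the full £8,760, so 6,789/8,760 of the £28,000 range has been used: income = £174,200 + £28,000 × 6,789/8,760 = £195,900.

£195,900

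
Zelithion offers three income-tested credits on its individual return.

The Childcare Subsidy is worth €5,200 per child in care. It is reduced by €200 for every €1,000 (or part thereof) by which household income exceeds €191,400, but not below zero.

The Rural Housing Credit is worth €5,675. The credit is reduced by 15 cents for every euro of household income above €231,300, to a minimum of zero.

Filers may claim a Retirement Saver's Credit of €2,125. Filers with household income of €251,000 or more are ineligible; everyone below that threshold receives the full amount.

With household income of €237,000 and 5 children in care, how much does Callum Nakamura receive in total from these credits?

Childcare Subsidy: base = 5 × €5,200 = €26,000. income exceeds €191,400 by €45,600, which is 46 full-or-partial €1,000 increments; reduction = 46 × €200 = €9,200, leaving €16,800.
Rural Housing Credit: 15% of the €5,700 excess over €231,300 is €855; credit = €5,675 − €855 = €4,820.
Retirement Saver's Credit: €237,000 is below the €251,000 cutoff, so the full €2,125 applies.
Total: €16,800 + €4,820 + €2,125 = €23,745.

€23,745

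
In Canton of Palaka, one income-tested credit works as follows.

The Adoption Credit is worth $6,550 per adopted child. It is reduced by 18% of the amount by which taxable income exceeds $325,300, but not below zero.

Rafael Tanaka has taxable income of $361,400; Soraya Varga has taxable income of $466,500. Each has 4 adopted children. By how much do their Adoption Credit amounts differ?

$18,918

Rafael ($361,400): Adoption Credit: base = 4 × $6,550 = $26,200. 18% of the $36,100 excess over $325,300 is $6,498; credit = $26,200 − $6,498 = $19,702.
Soraya ($466,500): Adoption Credit: base = 4 × $6,550 = $26,200. 18% of the $141,200 excess over $325,300 is $25,416; credit = $26,200 − $25,416 = $784.
Difference: |$19,702 − $784| = $18,918.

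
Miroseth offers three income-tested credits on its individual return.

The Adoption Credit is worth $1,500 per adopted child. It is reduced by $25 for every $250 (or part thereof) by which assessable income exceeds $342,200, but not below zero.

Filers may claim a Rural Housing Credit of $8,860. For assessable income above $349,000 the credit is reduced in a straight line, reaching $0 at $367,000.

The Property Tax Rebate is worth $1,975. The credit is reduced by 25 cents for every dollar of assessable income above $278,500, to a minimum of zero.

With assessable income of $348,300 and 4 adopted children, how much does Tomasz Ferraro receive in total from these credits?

$14,235

Adoption Credit: base = 4 × $1,500 = $6,000. income exceeds $342,200 by $6,100, which is 25 full-or-partial $250 increments; reduction = 25 × $25 = $625, leaving $5,375.
Rural Housing Credit: $348,300 is at or below the $349,000 threshold, so the full $8,860 applies.
Property Tax Rebate: 25% of the $69,800 excess over $278,500 is $17,450 ≥ base, so the credit is $0.
Total: $5,375 + $8,860 + $0 = $14,235.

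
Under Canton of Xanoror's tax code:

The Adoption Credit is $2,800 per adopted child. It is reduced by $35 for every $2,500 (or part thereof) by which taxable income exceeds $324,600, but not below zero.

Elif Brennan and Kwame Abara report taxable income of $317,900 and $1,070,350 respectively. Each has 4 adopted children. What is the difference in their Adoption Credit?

$10,465

Elif ($317,900): Adoption Credit: base = 4 × $2,800 = $11,200. $317,900 is at or below the $324,600 threshold, so the full $11,200 applies.
Kwame ($1,070,350): Adoption Credit: base = 4 × $2,800 = $11,200. income exceeds $324,600 by $745,750, which is 299 full-or-partial $2,500 increments; reduction = 299 × $35 = $10,465, leaving $735.
Difference: |$11,200 − $735| = $10,465.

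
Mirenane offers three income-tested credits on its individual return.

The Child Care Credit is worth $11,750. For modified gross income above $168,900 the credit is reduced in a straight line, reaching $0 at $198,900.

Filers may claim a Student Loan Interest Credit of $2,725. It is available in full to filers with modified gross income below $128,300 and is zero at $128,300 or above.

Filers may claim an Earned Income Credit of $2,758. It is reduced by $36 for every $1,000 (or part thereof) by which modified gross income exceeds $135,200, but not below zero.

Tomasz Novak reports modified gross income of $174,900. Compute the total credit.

$10,718

Child Care Credit: $174,900 is $6,000 into a $30,000 phase-out range, leaving 24,000/30,000 of the credit: $11,750 × 24,000/30,000 = $9,400.
Student Loan Interest Credit: $174,900 meets or exceeds the $128,300 cutoff, so the credit is $0.
Earned Income Credit: income exceeds $135,200 by $39,700, which is 40 full-or-partial $1,000 increments; reduction = 40 × $36 = $1,440, leaving $1,318.
Total: $9,400 + $0 + $1,318 = $10,718.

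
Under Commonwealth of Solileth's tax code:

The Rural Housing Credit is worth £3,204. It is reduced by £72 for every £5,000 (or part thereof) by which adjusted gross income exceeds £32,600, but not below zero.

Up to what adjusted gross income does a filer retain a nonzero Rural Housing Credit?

£252,600

After 44 increments the reduction is 44 × £72 = £3,168, leaving £36; one more increment wipes it out. Increment 44 ends at excess 44 × £5,000 = £220,000, so the highest qualifying income is £32,600 + £220,000 = £252,600.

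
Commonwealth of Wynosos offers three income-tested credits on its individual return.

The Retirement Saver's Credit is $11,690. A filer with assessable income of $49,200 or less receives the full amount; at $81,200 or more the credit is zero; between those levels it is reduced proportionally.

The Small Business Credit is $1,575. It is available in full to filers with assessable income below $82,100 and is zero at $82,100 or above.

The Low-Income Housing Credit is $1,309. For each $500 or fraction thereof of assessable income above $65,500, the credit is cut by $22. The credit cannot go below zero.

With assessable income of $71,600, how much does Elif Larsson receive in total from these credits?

Retirement Saver's Credit: $71,600 is $22,400 into a $32,000 phase-out range, leaving 9,600/32,000 of the credit: $11,690 × 9,600/32,000 = $3,507.
Small Business Credit: $71,600 is below the $82,100 cutoff, so the full $1,575 applies.
Low-Income Housing Credit: income exceeds $65,500 by $6,100, which is 13 full-or-partial $500 increments; reduction = 13 × $22 = $286, leaving $1,023.
Total: $3,507 + $1,575 + $1,023 = $6,105.

$6,105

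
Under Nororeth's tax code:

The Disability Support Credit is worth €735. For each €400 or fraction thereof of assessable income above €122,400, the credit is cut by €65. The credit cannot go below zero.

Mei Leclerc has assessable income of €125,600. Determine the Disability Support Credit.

Disability Support Credit: income exceeds €122,400 by €3,200, which is 8 full-or-partial €400 increments; reduction = 8 × €65 = €520, leaving €215.

€215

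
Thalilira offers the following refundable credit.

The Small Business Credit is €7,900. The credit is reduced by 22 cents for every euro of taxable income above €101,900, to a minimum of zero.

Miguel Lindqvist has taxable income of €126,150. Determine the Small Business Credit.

Small Business Credit: 22% of the €24,250 excess over €101,900 is €5,335; credit = €7,900 − €5,335 = €2,565.

€2,565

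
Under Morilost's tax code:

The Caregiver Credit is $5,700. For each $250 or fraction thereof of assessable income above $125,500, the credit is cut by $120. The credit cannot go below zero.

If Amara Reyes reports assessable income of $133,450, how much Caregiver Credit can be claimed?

Caregiver Credit: income exceeds $125,500 by $7,950, which is 32 full-or-partial $250 increments; reduction = 32 × $120 = $3,840, leaving $1,860.

$1,860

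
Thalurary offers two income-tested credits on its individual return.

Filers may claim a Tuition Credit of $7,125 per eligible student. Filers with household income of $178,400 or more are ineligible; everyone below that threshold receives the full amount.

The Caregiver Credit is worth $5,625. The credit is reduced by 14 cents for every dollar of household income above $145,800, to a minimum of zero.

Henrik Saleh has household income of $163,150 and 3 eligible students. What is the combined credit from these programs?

Tuition Credit: base = 3 × $7,125 = $21,375. $163,150 is below the $178,400 cutoff, so the full $21,375 applies.
Caregiver Credit: 14% of the $17,350 excess over $145,800 is $2,429; credit = $5,625 − $2,429 = $3,196.
Total: $21,375 + $3,196 = $24,571.

$24,571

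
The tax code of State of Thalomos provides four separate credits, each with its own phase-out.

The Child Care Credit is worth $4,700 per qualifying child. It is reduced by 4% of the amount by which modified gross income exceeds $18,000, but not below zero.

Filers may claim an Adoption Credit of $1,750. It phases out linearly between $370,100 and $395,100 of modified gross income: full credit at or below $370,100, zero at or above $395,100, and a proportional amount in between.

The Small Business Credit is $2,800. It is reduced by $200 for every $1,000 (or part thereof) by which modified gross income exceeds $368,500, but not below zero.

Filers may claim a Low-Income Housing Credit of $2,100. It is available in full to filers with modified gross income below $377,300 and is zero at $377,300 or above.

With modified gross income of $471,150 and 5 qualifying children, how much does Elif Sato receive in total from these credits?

$5,374

Child Care Credit: base = 5 × $4,700 = $23,500. 4% of the $453,150 excess over $18,000 is $18,126; credit = $23,500 − $18,126 = $5,374.
Adoption Credit: $471,150 is at or above $395,100, so the credit is $0.
Small Business Credit: income exceeds $368,500 by $102,650 → 103 increments × $200 = $20,600 ≥ base, so the credit is $0.
Low-Income Housing Credit: $471,150 meets or exceeds the $377,300 cutoff, so the credit is $0.
Total: $5,374 + $0 + $0 + $0 = $5,374.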